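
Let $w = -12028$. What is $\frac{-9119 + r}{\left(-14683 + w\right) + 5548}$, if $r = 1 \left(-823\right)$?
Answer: $\frac{9942}{21163} \approx 0.46978$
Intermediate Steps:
$r = -823$
$\frac{-9119 + r}{\left(-14683 + w\right) + 5548} = \frac{-9119 - 823}{\left(-14683 - 12028\right) + 5548} = - \frac{9942}{-26711 + 5548} = - \frac{9942}{-21163} = \left(-9942\right) \left(- \frac{1}{21163}\right) = \frac{9942}{21163}$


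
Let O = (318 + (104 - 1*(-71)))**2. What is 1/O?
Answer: 1/243049 ≈ 4.1144e-6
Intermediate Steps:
O = 243049 (O = (318 + (104 + 71))**2 = (318 + 175)**2 = 493**2 = 243049)
1/O = 1/243049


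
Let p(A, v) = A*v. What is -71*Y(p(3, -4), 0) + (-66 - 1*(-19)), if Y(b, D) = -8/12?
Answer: ⅓ ≈ 0.33333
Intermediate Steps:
Y(b, D) = -⅔ (Y(b, D) = -8*1/12 = -⅔)
-71*Y(p(3, -4), 0) + (-66 - 1*(-19)) = -71*(-⅔) + (-66 - 1*(-19)) = 142/3 + (-66 + 19) = 142/3 - 47 = ⅓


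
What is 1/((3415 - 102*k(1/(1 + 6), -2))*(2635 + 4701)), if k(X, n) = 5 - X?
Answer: 1/21417976 ≈ 4.6690e-8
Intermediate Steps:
1/((3415 - 102*k(1/(1 + 6), -2))*(2635 + 4701)) = 1/((3415 - 102*(5 - 1/(1 + 6)))*(2635 + 4701)) = 1/((3415 - 102*(5 - 1/7))*7336) = 1/((3415 - 102*(5 - 1*⅐))*7336) = 1/((3415 - 102*(5 - ⅐))*7336) = 1/((3415 - 102*34/7)*7336) = 1/((3415 - 3468/7)*7336) = 1/((20437/7)*7336) = 1/21417976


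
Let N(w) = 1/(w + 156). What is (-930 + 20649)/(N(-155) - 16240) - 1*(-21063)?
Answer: 114007446/5413 ≈ 21062.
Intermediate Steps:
N(w) = 1/(156 + w)
(-930 + 20649)/(N(-155) - 16240) - 1*(-21063) = (-930 + 20649)/(1/(156 - 155) - 16240) - 1*(-21063) = 19719/(1/1 - 16240) + 21063 = 19719/(1 - 16240) + 21063 = 19719/(-16239) + 21063 = 19719*(-1/16239) + 21063 = -6573/5413 + 21063 = 114007446/5413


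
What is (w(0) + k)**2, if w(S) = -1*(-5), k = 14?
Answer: 361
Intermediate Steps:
w(S) = 5
(w(0) + k)**2 = (5 + 14)**2 = 19**2 = 361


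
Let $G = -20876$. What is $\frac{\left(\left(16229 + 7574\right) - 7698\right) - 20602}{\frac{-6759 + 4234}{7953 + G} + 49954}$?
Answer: $- \frac{58114731}{645558067} \approx -0.090022$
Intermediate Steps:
$\frac{\left(\left(16229 + 7574\right) - 7698\right) - 20602}{\frac{-6759 + 4234}{7953 + G} + 49954} = \frac{\left(\left(16229 + 7574\right) - 7698\right) - 20602}{\frac{-6759 + 4234}{7953 - 20876} + 49954} = \frac{\left(23803 - 7698\right) - 20602}{- \frac{2525}{-12923} + 49954} = \frac{16105 - 20602}{\left(-2525\right) \left(- \frac{1}{12923}\right) + 49954} = - \frac{4497}{\frac{2525}{12923} + 49954} = - \frac{4497}{\frac{645558067}{12923}} = \left(-4497\right) \frac{12923}{645558067} = - \frac{58114731}{645558067}$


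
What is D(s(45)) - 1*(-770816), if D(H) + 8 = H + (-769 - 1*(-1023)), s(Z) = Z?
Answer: 771107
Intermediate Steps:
D(H) = 246 + H (D(H) = -8 + (H + (-769 - 1*(-1023))) = -8 + (H + (-769 + 1023)) = -8 + (H + 254) = -8 + (254 + H) = 246 + H)
D(s(45)) - 1*(-770816) = (246 + 45) - 1*(-770816) = 291 + 770816 = 771107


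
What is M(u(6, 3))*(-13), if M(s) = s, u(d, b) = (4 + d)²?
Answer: -1300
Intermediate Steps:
M(u(6, 3))*(-13) = (4 + 6)²*(-13) = 10²*(-13) = 100*(-13) = -1300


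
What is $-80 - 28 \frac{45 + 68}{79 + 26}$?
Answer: $- \frac{1652}{15} \approx -110.13$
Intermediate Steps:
$-80 - 28 \frac{45 + 68}{79 + 26} = -80 - 28 \cdot \frac{113}{105} = -80 - 28 \cdot 113 \cdot \frac{1}{105} = -80 - \frac{452}{15} = - \frac{1652}{15}$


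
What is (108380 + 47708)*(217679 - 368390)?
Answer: -23524178568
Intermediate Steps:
(108380 + 47708)*(217679 - 368390) = 156088*(-150711) = -23524178568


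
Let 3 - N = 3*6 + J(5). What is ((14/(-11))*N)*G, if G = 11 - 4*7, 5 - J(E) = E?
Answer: -3570/11 ≈ -324.55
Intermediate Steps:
J(E) = 5 - E
N = -15 (N = 3 - (3*6 + (5 - 1*5)) = 3 - (18 + (5 - 5)) = 3 - (18 + 0) = 3 - 1*18 = 3 - 18 = -15)
G = -17 (G = 11 - 28 = -17)
((14/(-11))*N)*G = ((14/(-11))*(-15))*(-17) = ((14*(-1/11))*(-15))*(-17) = -14/11*(-15)*(-17) = (210/11)*(-17) = -3570/11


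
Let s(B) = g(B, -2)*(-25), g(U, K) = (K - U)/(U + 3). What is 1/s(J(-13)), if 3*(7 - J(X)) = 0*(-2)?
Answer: 2/45 ≈ 0.044444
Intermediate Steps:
J(X) = 7 (J(X) = 7 - 0*(-2) = 7 - ⅓*0 = 7 + 0 = 7)
g(U, K) = (K - U)/(3 + U)
s(B) = -25*(-2 - B)/(3 + B) (s(B) = ((-2 - B)/(3 + B))*(-25) = -25*(-2 - B)/(3 + B))
1/s(J(-13)) = 1/(25*(2 + 7)/(3 + 7)) = 1/(25*9/10) = 1/(25*(⅒)*9) = 1/(45/2) = 2/45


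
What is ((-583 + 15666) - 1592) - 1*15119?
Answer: -1628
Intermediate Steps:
((-583 + 15666) - 1592) - 1*15119 = (15083 - 1592) - 15119 = 13491 - 15119 = -1628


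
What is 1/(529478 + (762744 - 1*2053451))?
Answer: -1/761229 ≈ -1.3137e-6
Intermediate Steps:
1/(529478 + (762744 - 1*2053451)) = 1/(529478 + (762744 - 2053451)) = 1/(529478 - 1290707) = 1/(-761229) = -1/761229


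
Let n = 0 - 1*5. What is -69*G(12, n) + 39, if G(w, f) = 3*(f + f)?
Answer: 2109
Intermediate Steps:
n = -5 (n = 0 - 5 = -5)
G(w, f) = 6*f (G(w, f) = 3*(2*f) = 6*f)
-69*G(12, n) + 39 = -414*(-5) + 39 = -69*(-30) + 39 = 2070 + 39 = 2109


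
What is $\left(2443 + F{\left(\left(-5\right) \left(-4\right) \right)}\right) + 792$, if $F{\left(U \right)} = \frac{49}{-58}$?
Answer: $\frac{187581}{58} \approx 3234.2$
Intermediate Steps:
$F{\left(U \right)} = - \frac{49}{58}$ ($F{\left(U \right)} = 49 \left(- \frac{1}{58}\right) = - \frac{49}{58}$)
$\left(2443 + F{\left(\left(-5\right) \left(-4\right) \right)}\right) + 792 = \left(2443 - \frac{49}{58}\right) + 792 = \frac{141645}{58} + 792 = \frac{187581}{58}$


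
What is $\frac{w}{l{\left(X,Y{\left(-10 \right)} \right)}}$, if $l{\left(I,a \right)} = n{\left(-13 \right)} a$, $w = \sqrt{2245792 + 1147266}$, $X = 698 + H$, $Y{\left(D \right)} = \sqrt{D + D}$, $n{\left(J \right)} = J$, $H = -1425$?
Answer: $\frac{i \sqrt{16965290}}{130} \approx 31.684 i$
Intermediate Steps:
$Y{\left(D \right)} = \sqrt{2} \sqrt{D}$ ($Y{\left(D \right)} = \sqrt{2 D} = \sqrt{2} \sqrt{D}$)
$X = -727$ ($X = 698 - 1425 = -727$)
$w = \sqrt{3393058} \approx 1842.0$
$l{\left(I,a \right)} = - 13 a$
$\frac{w}{l{\left(X,Y{\left(-10 \right)} \right)}} = \frac{\sqrt{3393058}}{\left(-13\right) \sqrt{2} \sqrt{-10}} = \frac{\sqrt{3393058}}{\left(-13\right) \sqrt{2} i \sqrt{10}} = \frac{\sqrt{3393058}}{\left(-13\right) 2 i \sqrt{5}} = \frac{\sqrt{3393058}}{\left(-26\right) i \sqrt{5}} = \sqrt{3393058} \frac{i \sqrt{5}}{130} = \frac{i \sqrt{16965290}}{130}$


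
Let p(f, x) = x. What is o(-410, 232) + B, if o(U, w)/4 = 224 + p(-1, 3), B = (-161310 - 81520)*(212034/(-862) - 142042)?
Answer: 14891821868118/431 ≈ 3.4552e+10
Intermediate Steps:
B = 14891821476770/431 (B = -242830*(212034*(-1/862) - 142042) = -242830*(-106017/431 - 142042) = -242830*(-61326119/431) = 14891821476770/431 ≈ 3.4552e+10)
o(U, w) = 908 (o(U, w) = 4*(224 + 3) = 4*227 = 908)
o(-410, 232) + B = 908 + 14891821476770/431 = 14891821868118/431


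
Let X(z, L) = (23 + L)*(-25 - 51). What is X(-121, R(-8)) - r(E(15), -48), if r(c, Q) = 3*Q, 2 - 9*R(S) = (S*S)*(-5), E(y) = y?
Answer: -38908/9 ≈ -4323.1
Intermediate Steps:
R(S) = 2/9 + 5*S**2/9 (R(S) = 2/9 - S*S*(-5)/9 = 2/9 - S**2*(-5)/9 = 2/9 - (-5)*S**2/9 = 2/9 + 5*S**2/9)
X(z, L) = -1748 - 76*L (X(z, L) = (23 + L)*(-76) = -1748 - 76*L)
X(-121, R(-8)) - r(E(15), -48) = (-1748 - 76*(2/9 + (5/9)*(-8)**2)) - 3*(-48) = (-1748 - 76*(2/9 + (5/9)*64)) - 1*(-144) = (-1748 - 76*(2/9 + 320/9)) + 144 = (-1748 - 76*322/9) + 144 = (-1748 - 24472/9) + 144 = -40204/9 + 144 = -38908/9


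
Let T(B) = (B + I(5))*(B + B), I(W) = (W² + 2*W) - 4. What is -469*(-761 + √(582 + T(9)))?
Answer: 356909 - 469*√1302 ≈ 3.3999e+5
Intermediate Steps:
I(W) = -4 + W² + 2*W
T(B) = 2*B*(31 + B) (T(B) = (B + (-4 + 5² + 2*5))*(B + B) = (B + (-4 + 25 + 10))*(2*B) = (B + 31)*(2*B) = (31 + B)*(2*B) = 2*B*(31 + B))
-469*(-761 + √(582 + T(9))) = -469*(-761 + √(582 + 2*9*(31 + 9))) = -469*(-761 + √(582 + 2*9*40)) = -469*(-761 + √(582 + 720)) = -469*(-761 + √1302) = 356909 - 469*√1302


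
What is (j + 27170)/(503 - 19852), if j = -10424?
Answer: -16746/19349 ≈ -0.86547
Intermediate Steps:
(j + 27170)/(503 - 19852) = (-10424 + 27170)/(503 - 19852) = 16746/(-19349) = 16746*(-1/19349) = -16746/19349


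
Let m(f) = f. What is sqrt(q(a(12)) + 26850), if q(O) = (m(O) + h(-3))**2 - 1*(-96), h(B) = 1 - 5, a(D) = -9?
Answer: sqrt(27115) ≈ 164.67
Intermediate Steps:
h(B) = -4
q(O) = 96 + (-4 + O)**2 (q(O) = (O - 4)**2 - 1*(-96) = (-4 + O)**2 + 96 = 96 + (-4 + O)**2)
sqrt(q(a(12)) + 26850) = sqrt((96 + (-4 - 9)**2) + 26850) = sqrt((96 + (-13)**2) + 26850) = sqrt((96 + 169) + 26850) = sqrt(265 + 26850) = sqrt(27115)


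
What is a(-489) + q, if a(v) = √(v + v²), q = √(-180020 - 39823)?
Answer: 2*√59658 + 3*I*√24427 ≈ 488.5 + 468.87*I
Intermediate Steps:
q = 3*I*√24427 (q = √(-219843) = 3*I*√24427 ≈ 468.87*I)
a(-489) + q = √(-489*(1 - 489)) + 3*I*√24427 = √(-489*(-488)) + 3*I*√24427 = √238632 + 3*I*√24427 = 2*√59658 + 3*I*√24427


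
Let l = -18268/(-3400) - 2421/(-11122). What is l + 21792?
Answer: 51516970606/2363425 ≈ 21798.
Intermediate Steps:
l = 13213006/2363425 (l = -18268*(-1/3400) - 2421*(-1/11122) = 4567/850 + 2421/11122 = 13213006/2363425 ≈ 5.5906)
l + 21792 = 13213006/2363425 + 21792 = 51516970606/2363425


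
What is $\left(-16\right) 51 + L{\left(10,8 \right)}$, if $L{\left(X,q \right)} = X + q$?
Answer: $-798$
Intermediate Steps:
$\left(-16\right) 51 + L{\left(10,8 \right)} = \left(-16\right) 51 + \left(10 + 8\right) = -816 + 18 = -798$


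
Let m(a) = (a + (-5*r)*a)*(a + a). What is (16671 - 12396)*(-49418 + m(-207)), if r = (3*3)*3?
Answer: -49303361250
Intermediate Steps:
r = 27 (r = 9*3 = 27)
m(a) = -268*a² (m(a) = (a + (-5*27)*a)*(a + a) = (a - 135*a)*(2*a) = (-134*a)*(2*a) = -268*a²)
(16671 - 12396)*(-49418 + m(-207)) = (16671 - 12396)*(-49418 - 268*(-207)²) = 4275*(-49418 - 268*42849) = 4275*(-49418 - 11483532) = 4275*(-11532950) = -49303361250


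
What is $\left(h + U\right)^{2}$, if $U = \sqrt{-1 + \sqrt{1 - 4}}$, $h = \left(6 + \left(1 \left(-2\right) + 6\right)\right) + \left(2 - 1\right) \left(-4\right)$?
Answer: $\left(6 + \sqrt{-1 + i \sqrt{3}}\right)^{2} \approx 43.485 + 16.429 i$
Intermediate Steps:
$h = 6$ ($h = \left(6 + \left(-2 + 6\right)\right) + 1 \left(-4\right) = \left(6 + 4\right) - 4 = 10 - 4 = 6$)
$U = \sqrt{-1 + i \sqrt{3}}$ ($U = \sqrt{-1 + \sqrt{-3}} = \sqrt{-1 + i \sqrt{3}} \approx 0.70711 + 1.2247 i$)
$\left(h + U\right)^{2} = \left(6 + \sqrt{-1 + i \sqrt{3}}\right)^{2}$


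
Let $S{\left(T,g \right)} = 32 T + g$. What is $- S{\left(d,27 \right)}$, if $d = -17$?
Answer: $517$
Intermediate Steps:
$S{\left(T,g \right)} = g + 32 T$
$- S{\left(d,27 \right)} = - (27 + 32 \left(-17\right)) = - (27 - 544) = \left(-1\right) \left(-517\right) = 517$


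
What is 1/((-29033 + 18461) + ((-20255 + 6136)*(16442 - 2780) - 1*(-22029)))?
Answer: -1/192882321 ≈ -5.1845e-9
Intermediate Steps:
1/((-29033 + 18461) + ((-20255 + 6136)*(16442 - 2780) - 1*(-22029))) = 1/(-10572 + (-14119*13662 + 22029)) = 1/(-10572 + (-192893778 + 22029)) = 1/(-10572 - 192871749) = 1/(-192882321) = -1/192882321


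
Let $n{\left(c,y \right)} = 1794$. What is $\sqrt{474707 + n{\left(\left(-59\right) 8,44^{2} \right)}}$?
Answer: $\sqrt{476501} \approx 690.29$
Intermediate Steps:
$\sqrt{474707 + n{\left(\left(-59\right) 8,44^{2} \right)}} = \sqrt{474707 + 1794} = \sqrt{476501}$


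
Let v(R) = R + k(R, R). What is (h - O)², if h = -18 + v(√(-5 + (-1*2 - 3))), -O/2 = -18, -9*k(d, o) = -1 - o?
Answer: 8675/3 - 9700*I*√10/81 ≈ 2891.7 - 378.69*I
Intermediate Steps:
k(d, o) = ⅑ + o/9 (k(d, o) = -(-1 - o)/9 = ⅑ + o/9)
O = 36 (O = -2*(-18) = 36)
v(R) = ⅑ + 10*R/9 (v(R) = R + (⅑ + R/9) = ⅑ + 10*R/9)
h = -161/9 + 10*I*√10/9 (h = -18 + (⅑ + 10*√(-5 + (-1*2 - 3))/9) = -18 + (⅑ + 10*√(-5 + (-2 - 3))/9) = -18 + (⅑ + 10*√(-5 - 5)/9) = -18 + (⅑ + 10*√(-10)/9) = -18 + (⅑ + 10*(I*√10)/9) = -18 + (⅑ + 10*I*√10/9) = -161/9 + 10*I*√10/9 ≈ -17.889 + 3.5136*I)
(h - O)² = ((-161/9 + 10*I*√10/9) - 1*36)² = ((-161/9 + 10*I*√10/9) - 36)² = (-485/9 + 10*I*√10/9)²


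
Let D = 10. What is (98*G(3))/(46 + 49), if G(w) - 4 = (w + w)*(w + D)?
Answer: 8036/95 ≈ 84.589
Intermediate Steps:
G(w) = 4 + 2*w*(10 + w) (G(w) = 4 + (w + w)*(w + 10) = 4 + (2*w)*(10 + w) = 4 + 2*w*(10 + w))
(98*G(3))/(46 + 49) = (98*(4 + 2*3² + 20*3))/(46 + 49) = (98*(4 + 2*9 + 60))/95 = (98*(4 + 18 + 60))*(1/95) = (98*82)*(1/95) = 8036*(1/95) = 8036/95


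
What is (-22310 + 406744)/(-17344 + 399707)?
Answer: 384434/382363 ≈ 1.0054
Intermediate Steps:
(-22310 + 406744)/(-17344 + 399707) = 384434/382363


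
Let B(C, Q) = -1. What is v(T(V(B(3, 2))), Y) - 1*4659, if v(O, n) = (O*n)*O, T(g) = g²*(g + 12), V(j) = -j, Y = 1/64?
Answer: -298007/64 ≈ -4656.4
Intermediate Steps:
Y = 1/64 ≈ 0.015625
T(g) = g²*(12 + g)
v(O, n) = n*O²
v(T(V(B(3, 2))), Y) - 1*4659 = ((-1*(-1))²*(12 - 1*(-1)))²/64 - 1*4659 = (1²*(12 + 1))²/64 - 4659 = (1*13)²/64 - 4659 = (1/64)*13² - 4659 = (1/64)*169 - 4659 = 169/64 - 4659 = -298007/64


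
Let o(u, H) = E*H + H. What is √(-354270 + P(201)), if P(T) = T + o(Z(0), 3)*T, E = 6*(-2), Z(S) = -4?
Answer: 3*I*√40078 ≈ 600.58*I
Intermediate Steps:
E = -12
o(u, H) = -11*H (o(u, H) = -12*H + H = -11*H)
P(T) = -32*T (P(T) = T + (-11*3)*T = T - 33*T = -32*T)
√(-354270 + P(201)) = √(-354270 - 32*201) = √(-354270 - 6432) = √(-360702) = 3*I*√40078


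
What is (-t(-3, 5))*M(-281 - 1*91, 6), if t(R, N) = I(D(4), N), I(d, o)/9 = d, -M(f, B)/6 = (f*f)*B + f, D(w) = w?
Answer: 179265312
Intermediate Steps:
M(f, B) = -6*f - 6*B*f² (M(f, B) = -6*((f*f)*B + f) = -6*(f²*B + f) = -6*(B*f² + f) = -6*(f + B*f²) = -6*f - 6*B*f²)
I(d, o) = 9*d
t(R, N) = 36 (t(R, N) = 9*4 = 36)
(-t(-3, 5))*M(-281 - 1*91, 6) = (-1*36)*(-6*(-281 - 1*91)*(1 + 6*(-281 - 1*91))) = -(-216)*(-281 - 91)*(1 + 6*(-281 - 91)) = -(-216)*(-372)*(1 + 6*(-372)) = -(-216)*(-372)*(1 - 2232) = -(-216)*(-372)*(-2231) = -36*(-4979592) = 179265312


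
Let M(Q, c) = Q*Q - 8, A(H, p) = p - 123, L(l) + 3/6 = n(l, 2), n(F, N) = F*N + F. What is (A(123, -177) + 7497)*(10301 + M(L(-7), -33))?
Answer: 309622137/4 ≈ 7.7406e+7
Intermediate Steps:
n(F, N) = F + F*N
L(l) = -½ + 3*l (L(l) = -½ + l*(1 + 2) = -½ + l*3 = -½ + 3*l)
A(H, p) = -123 + p
M(Q, c) = -8 + Q² (M(Q, c) = Q² - 8 = -8 + Q²)
(A(123, -177) + 7497)*(10301 + M(L(-7), -33)) = ((-123 - 177) + 7497)*(10301 + (-8 + (-½ + 3*(-7))²)) = (-300 + 7497)*(10301 + (-8 + (-½ - 21)²)) = 7197*(10301 + (-8 + (-43/2)²)) = 7197*(10301 + (-8 + 1849/4)) = 7197*(10301 + 1817/4) = 7197*(43021/4) = 309622137/4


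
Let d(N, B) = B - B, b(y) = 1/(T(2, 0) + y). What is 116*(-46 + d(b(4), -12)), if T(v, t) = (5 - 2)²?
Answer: -5336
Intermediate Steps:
T(v, t) = 9 (T(v, t) = 3² = 9)
b(y) = 1/(9 + y)
d(N, B) = 0
116*(-46 + d(b(4), -12)) = 116*(-46 + 0) = 116*(-46) = -5336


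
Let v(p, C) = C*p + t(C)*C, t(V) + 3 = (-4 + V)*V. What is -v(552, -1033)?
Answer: 1107138410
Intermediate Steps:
t(V) = -3 + V*(-4 + V) (t(V) = -3 + (-4 + V)*V = -3 + V*(-4 + V))
v(p, C) = C*p + C*(-3 + C**2 - 4*C) (v(p, C) = C*p + (-3 + C**2 - 4*C)*C = C*p + C*(-3 + C**2 - 4*C))
-v(552, -1033) = -(-1033)*(-3 + 552 + (-1033)**2 - 4*(-1033)) = -(-1033)*(-3 + 552 + 1067089 + 4132) = -(-1033)*1071770 = -1*(-1107138410) = 1107138410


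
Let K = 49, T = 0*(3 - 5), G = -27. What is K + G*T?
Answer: 49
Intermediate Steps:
T = 0 (T = 0*(-2) = 0)
K + G*T = 49 - 27*0 = 49 + 0 = 49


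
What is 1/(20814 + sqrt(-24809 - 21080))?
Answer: 20814/433268485 - I*sqrt(45889)/433268485 ≈ 4.8039e-5 - 4.9442e-7*I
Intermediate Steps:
1/(20814 + sqrt(-24809 - 21080)) = 1/(20814 + sqrt(-45889)) = 1/(20814 + I*sqrt(45889))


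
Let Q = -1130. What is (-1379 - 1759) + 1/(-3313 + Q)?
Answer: -13942135/4443 ≈ -3138.0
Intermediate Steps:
(-1379 - 1759) + 1/(-3313 + Q) = (-1379 - 1759) + 1/(-3313 - 1130) = -3138 + 1/(-4443) = -3138 - 1/4443 = -13942135/4443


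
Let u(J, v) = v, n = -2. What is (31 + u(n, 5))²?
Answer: 1296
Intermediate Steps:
(31 + u(n, 5))² = (31 + 5)² = 36² = 1296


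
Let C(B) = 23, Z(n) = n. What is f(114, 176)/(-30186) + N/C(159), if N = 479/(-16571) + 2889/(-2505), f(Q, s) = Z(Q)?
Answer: -88342958023/1601095902705 ≈ -0.055177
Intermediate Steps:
f(Q, s) = Q
N = -16357838/13836785 (N = 479*(-1/16571) + 2889*(-1/2505) = -479/16571 - 963/835 = -16357838/13836785 ≈ -1.1822)
f(114, 176)/(-30186) + N/C(159) = 114/(-30186) - 16357838/13836785/23 = 114*(-1/30186) - 16357838/13836785*1/23 = -19/5031 - 16357838/318246055 = -88342958023/1601095902705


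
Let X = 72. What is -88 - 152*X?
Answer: -11032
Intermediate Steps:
-88 - 152*X = -88 - 152*72 = -88 - 10944 = -11032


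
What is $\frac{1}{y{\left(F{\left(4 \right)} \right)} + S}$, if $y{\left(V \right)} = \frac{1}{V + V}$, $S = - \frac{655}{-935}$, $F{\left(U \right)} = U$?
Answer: $\frac{1496}{1235} \approx 1.2113$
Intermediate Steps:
$S = \frac{131}{187}$ ($S = \left(-655\right) \left(- \frac{1}{935}\right) = \frac{131}{187} \approx 0.70053$)
$y{\left(V \right)} = \frac{1}{2 V}$
$\frac{1}{y{\left(F{\left(4 \right)} \right)} + S} = \frac{1}{\frac{1}{2 \cdot 4} + \frac{131}{187}} = \frac{1}{\frac{1}{2} \cdot \frac{1}{4} + \frac{131}{187}} = \frac{1}{\frac{1}{8} + \frac{131}{187}} = \frac{1}{\frac{1235}{1496}} = \frac{1496}{1235}$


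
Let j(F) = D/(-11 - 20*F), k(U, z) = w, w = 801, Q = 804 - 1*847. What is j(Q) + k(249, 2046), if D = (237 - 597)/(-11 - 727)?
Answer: 27882029/34809 ≈ 801.00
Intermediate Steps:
Q = -43 (Q = 804 - 847 = -43)
k(U, z) = 801
D = 20/41 (D = -360/(-738) = -360*(-1/738) = 20/41 ≈ 0.48780)
j(F) = 20/(41*(-11 - 20*F))
j(Q) + k(249, 2046) = -20/(451 + 820*(-43)) + 801 = -20/(451 - 35260) + 801 = -20/(-34809) + 801 = -20*(-1/34809) + 801 = 20/34809 + 801 = 27882029/34809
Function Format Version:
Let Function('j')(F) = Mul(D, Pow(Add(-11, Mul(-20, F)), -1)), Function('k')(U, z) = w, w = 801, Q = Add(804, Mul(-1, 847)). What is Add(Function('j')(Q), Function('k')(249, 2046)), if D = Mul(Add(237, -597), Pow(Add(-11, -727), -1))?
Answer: Rational(27882029, 34809) ≈ 801.00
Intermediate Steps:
Q = -43 (Q = Add(804, -847) = -43)
Function('k')(U, z) = 801
D = Rational(20, 41) (D = Mul(-360, Pow(-738, -1)) = Mul(-360, Rational(-1, 738)) = Rational(20, 41) ≈ 0.48780)
Function('j')(F) = Mul(Rational(20, 41), Pow(Add(-11, Mul(-20, F)), -1))
Add(Function('j')(Q), Function('k')(249, 2046)) = Add(Mul(-20, Pow(Add(451, Mul(820, -43)), -1)), 801) = Add(Mul(-20, Pow(Add(451, -35260), -1)), 801) = Add(Mul(-20, Pow(-34809, -1)), 801) = Add(Mul(-20, Rational(-1, 34809)), 801) = Add(Rational(20, 34809), 801) = Rational(27882029, 34809)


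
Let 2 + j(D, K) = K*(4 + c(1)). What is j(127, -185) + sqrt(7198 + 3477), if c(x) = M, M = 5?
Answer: -1667 + 5*sqrt(427) ≈ -1563.7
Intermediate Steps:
c(x) = 5
j(D, K) = -2 + 9*K (j(D, K) = -2 + K*(4 + 5) = -2 + K*9 = -2 + 9*K)
j(127, -185) + sqrt(7198 + 3477) = (-2 + 9*(-185)) + sqrt(7198 + 3477) = (-2 - 1665) + sqrt(10675) = -1667 + 5*sqrt(427)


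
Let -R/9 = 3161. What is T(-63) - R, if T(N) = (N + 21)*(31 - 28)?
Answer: 28323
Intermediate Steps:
T(N) = 63 + 3*N (T(N) = (21 + N)*3 = 63 + 3*N)
R = -28449 (R = -9*3161 = -28449)
T(-63) - R = (63 + 3*(-63)) - 1*(-28449) = (63 - 189) + 28449 = -126 + 28449 = 28323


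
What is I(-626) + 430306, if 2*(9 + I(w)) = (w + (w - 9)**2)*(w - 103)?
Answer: -292634077/2 ≈ -1.4632e+8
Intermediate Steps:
I(w) = -9 + (-103 + w)*(w + (-9 + w)**2)/2 (I(w) = -9 + ((w + (w - 9)**2)*(w - 103))/2 = -9 + ((w + (-9 + w)**2)*(-103 + w))/2 = -9 + ((-103 + w)*(w + (-9 + w)**2))/2 = -9 + (-103 + w)*(w + (-9 + w)**2)/2)
I(-626) + 430306 = (-8361/2 + (1/2)*(-626)**3 - 60*(-626)**2 + 916*(-626)) + 430306 = (-8361/2 + (1/2)*(-245314376) - 60*391876 - 573416) + 430306 = (-8361/2 - 122657188 - 23512560 - 573416) + 430306 = -293494689/2 + 430306 = -292634077/2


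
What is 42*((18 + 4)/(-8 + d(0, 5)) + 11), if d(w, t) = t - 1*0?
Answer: 154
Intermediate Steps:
d(w, t) = t (d(w, t) = t + 0 = t)
42*((18 + 4)/(-8 + d(0, 5)) + 11) = 42*((18 + 4)/(-8 + 5) + 11) = 42*(22/(-3) + 11) = 42*(22*(-⅓) + 11) = 42*(-22/3 + 11) = 42*(11/3) = 154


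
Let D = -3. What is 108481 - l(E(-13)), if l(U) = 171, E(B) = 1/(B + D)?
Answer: 108310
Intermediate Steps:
E(B) = 1/(-3 + B) (E(B) = 1/(B - 3) = 1/(-3 + B))
108481 - l(E(-13)) = 108481 - 1*171 = 108481 - 171 = 108310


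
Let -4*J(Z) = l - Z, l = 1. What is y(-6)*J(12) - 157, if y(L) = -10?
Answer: -369/2 ≈ -184.50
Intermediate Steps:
J(Z) = -¼ + Z/4 (J(Z) = -(1 - Z)/4 = -¼ + Z/4)
y(-6)*J(12) - 157 = -10*(-¼ + (¼)*12) - 157 = -10*(-¼ + 3) - 157 = -10*11/4 - 157 = -55/2 - 157 = -369/2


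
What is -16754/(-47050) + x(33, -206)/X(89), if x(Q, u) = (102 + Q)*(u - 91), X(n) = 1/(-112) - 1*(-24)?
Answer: -105619797001/63211675 ≈ -1670.9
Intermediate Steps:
X(n) = 2687/112 (X(n) = -1/112 + 24 = 2687/112)
x(Q, u) = (-91 + u)*(102 + Q) (x(Q, u) = (102 + Q)*(-91 + u) = (-91 + u)*(102 + Q))
-16754/(-47050) + x(33, -206)/X(89) = -16754/(-47050) + (-9282 - 91*33 + 102*(-206) + 33*(-206))/(2687/112) = -16754*(-1/47050) + (-9282 - 3003 - 21012 - 6798)*(112/2687) = 8377/23525 - 40095*112/2687 = 8377/23525 - 4490640/2687 = -105619797001/63211675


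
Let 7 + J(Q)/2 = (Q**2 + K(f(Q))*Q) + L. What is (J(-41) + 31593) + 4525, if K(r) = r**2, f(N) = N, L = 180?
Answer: -98016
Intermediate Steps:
J(Q) = 346 + 2*Q**2 + 2*Q**3 (J(Q) = -14 + 2*((Q**2 + Q**2*Q) + 180) = -14 + 2*((Q**2 + Q**3) + 180) = -14 + 2*(180 + Q**2 + Q**3) = -14 + (360 + 2*Q**2 + 2*Q**3) = 346 + 2*Q**2 + 2*Q**3)
(J(-41) + 31593) + 4525 = ((346 + 2*(-41)**2 + 2*(-41)**3) + 31593) + 4525 = ((346 + 2*1681 + 2*(-68921)) + 31593) + 4525 = ((346 + 3362 - 137842) + 31593) + 4525 = (-134134 + 31593) + 4525 = -102541 + 4525 = -98016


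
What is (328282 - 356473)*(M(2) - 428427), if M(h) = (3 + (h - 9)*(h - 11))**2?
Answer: 11954985561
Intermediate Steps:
M(h) = (3 + (-11 + h)*(-9 + h))**2 (M(h) = (3 + (-9 + h)*(-11 + h))**2 = (3 + (-11 + h)*(-9 + h))**2)
(328282 - 356473)*(M(2) - 428427) = (328282 - 356473)*((102 + 2**2 - 20*2)**2 - 428427) = -28191*((102 + 4 - 40)**2 - 428427) = -28191*(66**2 - 428427) = -28191*(4356 - 428427) = -28191*(-424071) = 11954985561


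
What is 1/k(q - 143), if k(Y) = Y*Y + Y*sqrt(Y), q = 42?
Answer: 1/10302 + I*sqrt(101)/1040502 ≈ 9.7068e-5 + 9.6587e-6*I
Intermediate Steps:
k(Y) = Y**2 + Y**(3/2)
1/k(q - 143) = 1/((42 - 143)**2 + (42 - 143)**(3/2)) = 1/((-101)**2 + (-101)**(3/2)) = 1/(10201 - 101*I*sqrt(101))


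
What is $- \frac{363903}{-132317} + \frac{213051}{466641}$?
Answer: $\frac{66000776330}{20581512399} \approx 3.2068$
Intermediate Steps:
$- \frac{363903}{-132317} + \frac{213051}{466641} = \left(-363903\right) \left(- \frac{1}{132317}\right) + 213051 \cdot \frac{1}{466641} = \frac{363903}{132317} + \frac{71017}{155547} = \frac{66000776330}{20581512399}$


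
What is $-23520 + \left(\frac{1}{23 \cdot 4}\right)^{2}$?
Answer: $- \frac{199073279}{8464} \approx -23520.0$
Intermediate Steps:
$-23520 + \left(\frac{1}{23 \cdot 4}\right)^{2} = -23520 + \left(\frac{1}{92}\right)^{2} = -23520 + \frac{1}{8464} = - \frac{199073279}{8464}$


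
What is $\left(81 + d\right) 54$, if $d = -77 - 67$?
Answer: $-3402$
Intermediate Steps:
$d = -144$ ($d = -77 - 67 = -144$)
$\left(81 + d\right) 54 = \left(81 - 144\right) 54 = \left(-63\right) 54 = -3402$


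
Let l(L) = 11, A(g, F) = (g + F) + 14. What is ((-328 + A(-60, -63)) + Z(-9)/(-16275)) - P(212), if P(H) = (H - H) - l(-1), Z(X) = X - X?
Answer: -426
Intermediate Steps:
Z(X) = 0
A(g, F) = 14 + F + g (A(g, F) = (F + g) + 14 = 14 + F + g)
P(H) = -11 (P(H) = (H - H) - 1*11 = 0 - 11 = -11)
((-328 + A(-60, -63)) + Z(-9)/(-16275)) - P(212) = ((-328 + (14 - 63 - 60)) + 0/(-16275)) - 1*(-11) = ((-328 - 109) + 0*(-1/16275)) + 11 = (-437 + 0) + 11 = -437 + 11 = -426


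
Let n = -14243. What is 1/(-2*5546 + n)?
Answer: -1/25335 ≈ -3.9471e-5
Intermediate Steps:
1/(-2*5546 + n) = 1/(-2*5546 - 14243) = 1/(-11092 - 14243) = 1/(-25335) = -1/25335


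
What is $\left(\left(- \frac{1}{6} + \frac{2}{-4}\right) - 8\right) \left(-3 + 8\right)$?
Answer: $- \frac{130}{3} \approx -43.333$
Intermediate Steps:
$\left(\left(- \frac{1}{6} + \frac{2}{-4}\right) - 8\right) \left(-3 + 8\right) = \left(\left(\left(-1\right) \frac{1}{6} + 2 \left(- \frac{1}{4}\right)\right) - 8\right) 5 = \left(\left(- \frac{1}{6} - \frac{1}{2}\right) - 8\right) 5 = \left(- \frac{2}{3} - 8\right) 5 = \left(- \frac{26}{3}\right) 5 = - \frac{130}{3}$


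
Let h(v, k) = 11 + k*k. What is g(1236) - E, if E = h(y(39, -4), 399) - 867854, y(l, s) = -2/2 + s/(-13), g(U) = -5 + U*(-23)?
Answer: 680209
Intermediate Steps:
g(U) = -5 - 23*U
y(l, s) = -1 - s/13 (y(l, s) = -2*½ + s*(-1/13) = -1 - s/13)
h(v, k) = 11 + k²
E = -708642 (E = (11 + 399²) - 867854 = (11 + 159201) - 867854 = 159212 - 867854 = -708642)
g(1236) - E = (-5 - 23*1236) - 1*(-708642) = (-5 - 28428) + 708642 = -28433 + 708642 = 680209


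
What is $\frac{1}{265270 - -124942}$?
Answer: $\frac{1}{390212} \approx 2.5627 \cdot 10^{-6}$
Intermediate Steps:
$\frac{1}{265270 - -124942} = \frac{1}{265270 + 124942} = \frac{1}{390212}$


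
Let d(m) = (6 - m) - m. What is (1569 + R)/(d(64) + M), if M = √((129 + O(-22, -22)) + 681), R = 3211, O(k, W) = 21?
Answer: -583160/14053 - 4780*√831/14053 ≈ -51.302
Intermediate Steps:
M = √831 (M = √((129 + 21) + 681) = √(150 + 681) = √831 ≈ 28.827)
d(m) = 6 - 2*m
(1569 + R)/(d(64) + M) = (1569 + 3211)/((6 - 2*64) + √831) = 4780/((6 - 128) + √831) = 4780/(-122 + √831)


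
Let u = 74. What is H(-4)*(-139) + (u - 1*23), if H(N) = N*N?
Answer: -2173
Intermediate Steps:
H(N) = N²
H(-4)*(-139) + (u - 1*23) = (-4)²*(-139) + (74 - 1*23) = 16*(-139) + (74 - 23) = -2224 + 51 = -2173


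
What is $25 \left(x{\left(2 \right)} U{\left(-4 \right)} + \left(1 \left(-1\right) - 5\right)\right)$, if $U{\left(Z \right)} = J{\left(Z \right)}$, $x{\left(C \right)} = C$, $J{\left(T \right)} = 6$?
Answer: $150$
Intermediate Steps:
$U{\left(Z \right)} = 6$
$25 \left(x{\left(2 \right)} U{\left(-4 \right)} + \left(1 \left(-1\right) - 5\right)\right) = 25 \left(2 \cdot 6 + \left(1 \left(-1\right) - 5\right)\right) = 25 \left(12 - 6\right) = 25 \cdot 6 = 150$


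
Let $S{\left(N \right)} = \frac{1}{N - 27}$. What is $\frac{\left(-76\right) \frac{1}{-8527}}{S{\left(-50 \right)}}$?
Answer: $- \frac{5852}{8527} \approx -0.68629$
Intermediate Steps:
$S{\left(N \right)} = \frac{1}{-27 + N}$
$\frac{\left(-76\right) \frac{1}{-8527}}{S{\left(-50 \right)}} = \frac{\left(-76\right) \frac{1}{-8527}}{\frac{1}{-27 - 50}} = \frac{\left(-76\right) \left(- \frac{1}{8527}\right)}{\frac{1}{-77}} = \frac{76}{8527 \left(- \frac{1}{77}\right)} = \frac{76}{8527} \left(-77\right) = - \frac{5852}{8527}$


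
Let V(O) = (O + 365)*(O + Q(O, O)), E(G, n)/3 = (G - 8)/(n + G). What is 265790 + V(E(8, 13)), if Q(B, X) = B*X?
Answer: 265790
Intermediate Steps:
E(G, n) = 3*(-8 + G)/(G + n) (E(G, n) = 3*((G - 8)/(n + G)) = 3*((-8 + G)/(G + n)) = 3*(-8 + G)/(G + n))
V(O) = (365 + O)*(O + O²) (V(O) = (O + 365)*(O + O*O) = (365 + O)*(O + O²))
265790 + V(E(8, 13)) = 265790 + (3*(-8 + 8)/(8 + 13))*(365 + (3*(-8 + 8)/(8 + 13))² + 366*(3*(-8 + 8)/(8 + 13))) = 265790 + (3*0/21)*(365 + (3*0/21)² + 366*(3*0/21)) = 265790 + (3*(1/21)*0)*(365 + (3*(1/21)*0)² + 366*(3*(1/21)*0)) = 265790 + 0*(365 + 0² + 366*0) = 265790 + 0*(365 + 0 + 0) = 265790 + 0*365 = 265790 + 0 = 265790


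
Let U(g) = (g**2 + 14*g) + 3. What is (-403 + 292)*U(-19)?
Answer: -10878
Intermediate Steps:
U(g) = 3 + g**2 + 14*g
(-403 + 292)*U(-19) = (-403 + 292)*(3 + (-19)**2 + 14*(-19)) = -111*(3 + 361 - 266) = -111*98 = -10878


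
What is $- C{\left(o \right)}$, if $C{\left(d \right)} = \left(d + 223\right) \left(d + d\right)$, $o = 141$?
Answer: $-102648$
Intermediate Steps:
$C{\left(d \right)} = 2 d \left(223 + d\right)$ ($C{\left(d \right)} = \left(223 + d\right) 2 d = 2 d \left(223 + d\right)$)
$- C{\left(o \right)} = - 2 \cdot 141 \left(223 + 141\right) = - 2 \cdot 141 \cdot 364 = \left(-1\right) 102648 = -102648$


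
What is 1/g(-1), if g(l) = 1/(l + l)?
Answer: -2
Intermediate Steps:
g(l) = 1/(2*l)
1/g(-1) = 1/((½)/(-1)) = 1/((½)*(-1)) = 1/(-½) = -2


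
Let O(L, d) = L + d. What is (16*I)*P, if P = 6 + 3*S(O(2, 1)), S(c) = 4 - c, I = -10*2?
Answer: -2880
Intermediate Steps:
I = -20
P = 9 (P = 6 + 3*(4 - (2 + 1)) = 6 + 3*(4 - 1*3) = 6 + 3*(4 - 3) = 6 + 3*1 = 6 + 3 = 9)
(16*I)*P = (16*(-20))*9 = -320*9 = -2880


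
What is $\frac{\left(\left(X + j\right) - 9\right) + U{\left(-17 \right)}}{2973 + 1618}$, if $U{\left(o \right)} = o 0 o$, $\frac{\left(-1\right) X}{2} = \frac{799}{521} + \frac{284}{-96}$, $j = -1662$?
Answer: $- \frac{10429277}{28702932} \approx -0.36335$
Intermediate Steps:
$X = \frac{17815}{6252}$ ($X = - 2 \left(\frac{799}{521} + \frac{284}{-96}\right) = - 2 \left(799 \cdot \frac{1}{521} + 284 \left(- \frac{1}{96}\right)\right) = - 2 \left(\frac{799}{521} - \frac{71}{24}\right) = \left(-2\right) \left(- \frac{17815}{12504}\right) = \frac{17815}{6252} \approx 2.8495$)
$U{\left(o \right)} = 0$ ($U{\left(o \right)} = 0 o = 0$)
$\frac{\left(\left(X + j\right) - 9\right) + U{\left(-17 \right)}}{2973 + 1618} = \frac{\left(\left(\frac{17815}{6252} - 1662\right) - 9\right) + 0}{2973 + 1618} = \frac{\left(- \frac{10373009}{6252} - 9\right) + 0}{4591} = \left(- \frac{10429277}{6252} + 0\right) \frac{1}{4591} = \left(- \frac{10429277}{6252}\right) \frac{1}{4591} = - \frac{10429277}{28702932}$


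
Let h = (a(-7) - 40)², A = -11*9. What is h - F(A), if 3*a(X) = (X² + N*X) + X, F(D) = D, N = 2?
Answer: 9355/9 ≈ 1039.4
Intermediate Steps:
A = -99
a(X) = X + X²/3 (a(X) = ((X² + 2*X) + X)/3 = (X² + 3*X)/3 = X + X²/3)
h = 8464/9 (h = ((⅓)*(-7)*(3 - 7) - 40)² = ((⅓)*(-7)*(-4) - 40)² = (28/3 - 40)² = (-92/3)² = 8464/9 ≈ 940.44)
h - F(A) = 8464/9 - 1*(-99) = 8464/9 + 99 = 9355/9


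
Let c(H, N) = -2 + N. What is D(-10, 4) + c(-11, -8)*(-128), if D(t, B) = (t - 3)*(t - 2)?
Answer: 1436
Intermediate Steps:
D(t, B) = (-3 + t)*(-2 + t)
D(-10, 4) + c(-11, -8)*(-128) = (6 + (-10)² - 5*(-10)) + (-2 - 8)*(-128) = (6 + 100 + 50) - 10*(-128) = 156 + 1280 = 1436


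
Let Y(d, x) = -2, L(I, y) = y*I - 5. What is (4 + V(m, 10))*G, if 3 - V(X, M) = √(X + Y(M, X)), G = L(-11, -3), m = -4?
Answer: 196 - 28*I*√6 ≈ 196.0 - 68.586*I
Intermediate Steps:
L(I, y) = -5 + I*y (L(I, y) = I*y - 5 = -5 + I*y)
G = 28 (G = -5 - 11*(-3) = -5 + 33 = 28)
V(X, M) = 3 - √(-2 + X) (V(X, M) = 3 - √(X - 2) = 3 - √(-2 + X))
(4 + V(m, 10))*G = (4 + (3 - √(-2 - 4)))*28 = (4 + (3 - √(-6)))*28 = (4 + (3 - I*√6))*28 = (7 - I*√6)*28 = 196 - 28*I*√6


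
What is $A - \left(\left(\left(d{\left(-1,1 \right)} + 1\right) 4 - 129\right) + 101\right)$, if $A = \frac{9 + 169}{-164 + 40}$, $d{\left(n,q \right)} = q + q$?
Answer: $\frac{903}{62} \approx 14.565$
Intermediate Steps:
$d{\left(n,q \right)} = 2 q$
$A = - \frac{89}{62}$ ($A = \frac{178}{-124} = 178 \left(- \frac{1}{124}\right) = - \frac{89}{62} \approx -1.4355$)
$A - \left(\left(\left(d{\left(-1,1 \right)} + 1\right) 4 - 129\right) + 101\right) = - \frac{89}{62} - \left(\left(\left(2 \cdot 1 + 1\right) 4 - 129\right) + 101\right) = - \frac{89}{62} - \left(\left(\left(2 + 1\right) 4 - 129\right) + 101\right) = - \frac{89}{62} - \left(\left(3 \cdot 4 - 129\right) + 101\right) = - \frac{89}{62} - \left(\left(12 - 129\right) + 101\right) = - \frac{89}{62} - \left(-117 + 101\right) = - \frac{89}{62} - -16 = - \frac{89}{62} + 16 = \frac{903}{62}$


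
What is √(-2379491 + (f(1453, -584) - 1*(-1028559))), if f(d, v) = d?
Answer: 23*I*√2551 ≈ 1161.7*I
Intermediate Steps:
√(-2379491 + (f(1453, -584) - 1*(-1028559))) = √(-2379491 + (1453 - 1*(-1028559))) = √(-2379491 + (1453 + 1028559)) = √(-2379491 + 1030012) = √(-1349479) = 23*I*√2551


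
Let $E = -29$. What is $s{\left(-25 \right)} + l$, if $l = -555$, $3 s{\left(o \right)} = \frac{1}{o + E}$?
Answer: $- \frac{89911}{162} \approx -555.01$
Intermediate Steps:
$s{\left(o \right)} = \frac{1}{3 \left(-29 + o\right)}$ ($s{\left(o \right)} = \frac{1}{3 \left(o - 29\right)} = \frac{1}{3 \left(-29 + o\right)}$)
$s{\left(-25 \right)} + l = \frac{1}{3 \left(-29 - 25\right)} - 555 = \frac{1}{3 \left(-54\right)} - 555 = \frac{1}{3} \left(- \frac{1}{54}\right) - 555 = - \frac{1}{162} - 555 = - \frac{89911}{162}$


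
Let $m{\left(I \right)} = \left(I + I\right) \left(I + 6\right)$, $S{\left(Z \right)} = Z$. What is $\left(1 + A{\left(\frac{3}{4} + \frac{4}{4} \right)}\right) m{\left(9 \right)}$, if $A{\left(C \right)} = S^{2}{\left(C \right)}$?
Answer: $\frac{8775}{8} \approx 1096.9$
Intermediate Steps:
$m{\left(I \right)} = 2 I \left(6 + I\right)$
$A{\left(C \right)} = C^{2}$
$\left(1 + A{\left(\frac{3}{4} + \frac{4}{4} \right)}\right) m{\left(9 \right)} = \left(1 + \left(\frac{3}{4} + \frac{4}{4}\right)^{2}\right) 2 \cdot 9 \left(6 + 9\right) = \left(1 + \left(3 \cdot \frac{1}{4} + 4 \cdot \frac{1}{4}\right)^{2}\right) 2 \cdot 9 \cdot 15 = \left(1 + \left(\frac{3}{4} + 1\right)^{2}\right) 270 = \left(1 + \left(\frac{7}{4}\right)^{2}\right) 270 = \left(1 + \frac{49}{16}\right) 270 = \frac{65}{16} \cdot 270 = \frac{8775}{8}$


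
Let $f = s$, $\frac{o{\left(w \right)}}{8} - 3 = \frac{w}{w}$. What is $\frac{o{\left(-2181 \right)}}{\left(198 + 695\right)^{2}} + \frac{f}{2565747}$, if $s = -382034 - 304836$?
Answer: $- \frac{547661690726}{2046052379403} \approx -0.26767$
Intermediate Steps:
$o{\left(w \right)} = 32$ ($o{\left(w \right)} = 24 + 8 \frac{w}{w} = 24 + 8 \cdot 1 = 24 + 8 = 32$)
$s = -686870$ ($s = -382034 - 304836 = -686870$)
$f = -686870$
$\frac{o{\left(-2181 \right)}}{\left(198 + 695\right)^{2}} + \frac{f}{2565747} = \frac{32}{\left(198 + 695\right)^{2}} - \frac{686870}{2565747} = \frac{32}{893^{2}} - \frac{686870}{2565747} = \frac{32}{797449} - \frac{686870}{2565747} = - \frac{547661690726}{2046052379403}$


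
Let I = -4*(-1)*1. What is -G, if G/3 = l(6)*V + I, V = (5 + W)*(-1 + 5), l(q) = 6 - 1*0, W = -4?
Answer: -84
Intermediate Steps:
l(q) = 6 (l(q) = 6 + 0 = 6)
I = 4 (I = 4*1 = 4)
V = 4 (V = (5 - 4)*(-1 + 5) = 1*4 = 4)
G = 84 (G = 3*(6*4 + 4) = 3*(24 + 4) = 3*28 = 84)
-G = -1*84 = -84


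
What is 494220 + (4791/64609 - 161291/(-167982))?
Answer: 5363854543212341/10853149038 ≈ 4.9422e+5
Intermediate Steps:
494220 + (4791/64609 - 161291/(-167982)) = 494220 + (4791*(1/64609) - 161291*(-1/167982)) = 494220 + (4791/64609 + 161291/167982) = 494220 + 11225651981/10853149038 = 5363854543212341/10853149038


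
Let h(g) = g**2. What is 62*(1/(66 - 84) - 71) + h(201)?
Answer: 323960/9 ≈ 35996.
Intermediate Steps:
62*(1/(66 - 84) - 71) + h(201) = 62*(1/(66 - 84) - 71) + 201**2 = 62*(1/(-18) - 71) + 40401 = 62*(-1/18 - 71) + 40401 = 62*(-1279/18) + 40401 = -39649/9 + 40401 = 323960/9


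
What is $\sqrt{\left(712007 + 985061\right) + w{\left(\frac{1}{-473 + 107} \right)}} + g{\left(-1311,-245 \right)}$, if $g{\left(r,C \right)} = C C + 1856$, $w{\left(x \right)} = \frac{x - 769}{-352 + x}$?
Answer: $61881 + \frac{\sqrt{28167872306373467}}{128833} \approx 63184.0$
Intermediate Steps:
$w{\left(x \right)} = \frac{-769 + x}{-352 + x}$
$g{\left(r,C \right)} = 1856 + C^{2}$ ($g{\left(r,C \right)} = C^{2} + 1856 = 1856 + C^{2}$)
$\sqrt{\left(712007 + 985061\right) + w{\left(\frac{1}{-473 + 107} \right)}} + g{\left(-1311,-245 \right)} = \sqrt{\left(712007 + 985061\right) + \frac{-769 + \frac{1}{-473 + 107}}{-352 + \frac{1}{-473 + 107}}} + \left(1856 + \left(-245\right)^{2}\right) = \sqrt{1697068 + \frac{-769 + \frac{1}{-366}}{-352 + \frac{1}{-366}}} + \left(1856 + 60025\right) = \sqrt{1697068 + \frac{-769 - \frac{1}{366}}{-352 - \frac{1}{366}}} + 61881 = \sqrt{1697068 + \frac{1}{- \frac{128833}{366}} \left(- \frac{281455}{366}\right)} + 61881 = \sqrt{1697068 - - \frac{281455}{128833}} + 61881 = \sqrt{1697068 + \frac{281455}{128833}} + 61881 = \sqrt{\frac{218638643099}{128833}} + 61881 = \frac{\sqrt{28167872306373467}}{128833} + 61881 = 61881 + \frac{\sqrt{28167872306373467}}{128833}$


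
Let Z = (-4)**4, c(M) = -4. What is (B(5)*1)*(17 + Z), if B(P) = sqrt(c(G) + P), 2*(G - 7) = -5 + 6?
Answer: 273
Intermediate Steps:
G = 15/2 (G = 7 + (-5 + 6)/2 = 7 + (1/2)*1 = 7 + 1/2 = 15/2 ≈ 7.5000)
B(P) = sqrt(-4 + P)
Z = 256
(B(5)*1)*(17 + Z) = (sqrt(-4 + 5)*1)*(17 + 256) = (sqrt(1)*1)*273 = (1*1)*273 = 1*273 = 273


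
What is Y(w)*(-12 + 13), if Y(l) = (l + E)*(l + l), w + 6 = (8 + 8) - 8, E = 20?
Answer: 88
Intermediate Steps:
w = 2 (w = -6 + ((8 + 8) - 8) = -6 + (16 - 8) = -6 + 8 = 2)
Y(l) = 2*l*(20 + l) (Y(l) = (l + 20)*(l + l) = (20 + l)*(2*l) = 2*l*(20 + l))
Y(w)*(-12 + 13) = (2*2*(20 + 2))*(-12 + 13) = (2*2*22)*1 = 88*1 = 88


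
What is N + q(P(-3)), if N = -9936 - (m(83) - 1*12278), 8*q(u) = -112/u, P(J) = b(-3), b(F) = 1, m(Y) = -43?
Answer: 2371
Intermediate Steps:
P(J) = 1
q(u) = -14/u (q(u) = (-112/u)/8 = -14/u)
N = 2385 (N = -9936 - (-43 - 1*12278) = -9936 - (-43 - 12278) = -9936 - 1*(-12321) = -9936 + 12321 = 2385)
N + q(P(-3)) = 2385 - 14/1 = 2385 - 14*1 = 2385 - 14 = 2371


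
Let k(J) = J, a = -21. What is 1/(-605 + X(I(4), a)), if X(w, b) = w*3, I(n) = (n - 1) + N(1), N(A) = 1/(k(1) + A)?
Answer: -2/1189 ≈ -0.0016821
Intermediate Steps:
N(A) = 1/(1 + A)
I(n) = -1/2 + n (I(n) = (n - 1) + 1/(1 + 1) = (-1 + n) + 1/2 = -1/2 + n)
X(w, b) = 3*w
1/(-605 + X(I(4), a)) = 1/(-605 + 3*(-1/2 + 4)) = 1/(-605 + 3*(7/2)) = 1/(-605 + 21/2) = 1/(-1189/2) = -2/1189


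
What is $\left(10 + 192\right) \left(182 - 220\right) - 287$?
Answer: $-7963$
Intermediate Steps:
$\left(10 + 192\right) \left(182 - 220\right) - 287 = 202 \left(-38\right) - 287 = -7676 - 287 = -7963$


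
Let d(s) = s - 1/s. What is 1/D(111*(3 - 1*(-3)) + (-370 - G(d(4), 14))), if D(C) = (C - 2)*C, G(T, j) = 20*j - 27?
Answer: 1/1763 ≈ 0.00056721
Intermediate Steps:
G(T, j) = -27 + 20*j
D(C) = C*(-2 + C) (D(C) = (-2 + C)*C = C*(-2 + C))
1/D(111*(3 - 1*(-3)) + (-370 - G(d(4), 14))) = 1/((111*(3 - 1*(-3)) + (-370 - (-27 + 20*14)))*(-2 + (111*(3 - 1*(-3)) + (-370 - (-27 + 20*14))))) = 1/((111*(3 + 3) + (-370 - (-27 + 280)))*(-2 + (111*(3 + 3) + (-370 - (-27 + 280))))) = 1/((111*6 + (-370 - 1*253))*(-2 + (111*6 + (-370 - 1*253)))) = 1/((666 + (-370 - 253))*(-2 + (666 + (-370 - 253)))) = 1/((666 - 623)*(-2 + (666 - 623))) = 1/(43*(-2 + 43)) = 1/(43*41) = 1/1763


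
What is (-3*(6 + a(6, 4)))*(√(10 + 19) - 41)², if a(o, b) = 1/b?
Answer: -64125/2 + 3075*√29/2 ≈ -23783.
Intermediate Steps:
(-3*(6 + a(6, 4)))*(√(10 + 19) - 41)² = (-3*(6 + 1/4))*(√(10 + 19) - 41)² = (-3*(6 + ¼))*(√29 - 41)² = (-3*25/4)*(-41 + √29)² = -75*(-41 + √29)²/4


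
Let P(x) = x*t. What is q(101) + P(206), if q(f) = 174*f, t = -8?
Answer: 15926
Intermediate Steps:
P(x) = -8*x (P(x) = x*(-8) = -8*x)
q(101) + P(206) = 174*101 - 8*206 = 17574 - 1648 = 15926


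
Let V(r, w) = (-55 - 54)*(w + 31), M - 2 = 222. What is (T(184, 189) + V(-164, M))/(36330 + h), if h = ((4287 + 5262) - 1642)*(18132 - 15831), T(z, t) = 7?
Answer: -27788/18230337 ≈ -0.0015243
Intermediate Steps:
M = 224 (M = 2 + 222 = 224)
V(r, w) = -3379 - 109*w (V(r, w) = -109*(31 + w) = -3379 - 109*w)
h = 18194007 (h = (9549 - 1642)*2301 = 7907*2301 = 18194007)
(T(184, 189) + V(-164, M))/(36330 + h) = (7 + (-3379 - 109*224))/(36330 + 18194007) = (7 + (-3379 - 24416))/18230337 = (7 - 27795)*(1/18230337) = -27788*1/18230337 = -27788/18230337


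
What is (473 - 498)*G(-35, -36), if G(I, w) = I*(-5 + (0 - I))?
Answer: 26250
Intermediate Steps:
G(I, w) = I*(-5 - I)
(473 - 498)*G(-35, -36) = (473 - 498)*(-1*(-35)*(5 - 35)) = -(-25)*(-35)*(-30) = -25*(-1050) = 26250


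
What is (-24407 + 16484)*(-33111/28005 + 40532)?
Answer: -2997708114909/9335 ≈ -3.2113e+8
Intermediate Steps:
(-24407 + 16484)*(-33111/28005 + 40532) = -7923*(-33111*1/28005 + 40532) = -7923*(-11037/9335 + 40532) = -7923*378355183/9335 = -2997708114909/9335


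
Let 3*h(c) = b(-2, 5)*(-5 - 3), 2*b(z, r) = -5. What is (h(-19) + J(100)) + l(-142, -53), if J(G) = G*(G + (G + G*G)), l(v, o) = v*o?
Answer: 3082598/3 ≈ 1.0275e+6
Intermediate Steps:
l(v, o) = o*v
b(z, r) = -5/2 (b(z, r) = (½)*(-5) = -5/2)
h(c) = 20/3 (h(c) = (-5*(-5 - 3)/2)/3 = (-5/2*(-8))/3 = (⅓)*20 = 20/3)
J(G) = G*(G² + 2*G) (J(G) = G*(G + (G + G²)) = G*(G² + 2*G))
(h(-19) + J(100)) + l(-142, -53) = (20/3 + 100²*(2 + 100)) - 53*(-142) = (20/3 + 10000*102) + 7526 = (20/3 + 1020000) + 7526 = 3060020/3 + 7526 = 3082598/3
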